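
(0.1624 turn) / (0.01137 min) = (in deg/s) 85.7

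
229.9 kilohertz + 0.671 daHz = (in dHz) 2.299e+06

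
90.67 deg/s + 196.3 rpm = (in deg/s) 1268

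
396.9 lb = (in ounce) 6350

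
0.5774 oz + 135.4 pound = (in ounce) 2167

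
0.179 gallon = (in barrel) 0.004262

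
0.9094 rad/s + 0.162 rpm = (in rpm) 8.846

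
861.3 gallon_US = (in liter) 3260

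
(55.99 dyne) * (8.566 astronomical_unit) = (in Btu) 6.8e+05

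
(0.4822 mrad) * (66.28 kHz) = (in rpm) 305.2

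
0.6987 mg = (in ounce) 2.465e-05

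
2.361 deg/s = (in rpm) 0.3935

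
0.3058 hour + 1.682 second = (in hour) 0.3063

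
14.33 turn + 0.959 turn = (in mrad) 9.606e+04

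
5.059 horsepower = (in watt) 3772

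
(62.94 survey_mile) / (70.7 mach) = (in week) 6.957e-06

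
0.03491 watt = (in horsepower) 4.682e-05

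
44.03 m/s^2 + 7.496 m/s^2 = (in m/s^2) 51.53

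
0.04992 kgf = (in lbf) 0.1101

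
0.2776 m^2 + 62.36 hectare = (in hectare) 62.36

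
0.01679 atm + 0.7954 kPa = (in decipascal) 2.497e+04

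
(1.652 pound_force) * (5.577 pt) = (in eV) 9.024e+16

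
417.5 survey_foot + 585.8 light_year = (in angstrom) 5.542e+28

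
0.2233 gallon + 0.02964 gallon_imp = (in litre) 0.98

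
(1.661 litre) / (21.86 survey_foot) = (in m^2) 0.0002493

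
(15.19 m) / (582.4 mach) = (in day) 8.866e-10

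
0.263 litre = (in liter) 0.263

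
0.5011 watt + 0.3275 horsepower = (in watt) 244.7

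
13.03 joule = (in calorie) 3.114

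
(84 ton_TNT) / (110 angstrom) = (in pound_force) 7.183e+18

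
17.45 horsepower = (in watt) 1.301e+04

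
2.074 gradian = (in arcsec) 6720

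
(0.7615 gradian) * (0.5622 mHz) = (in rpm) 6.422e-05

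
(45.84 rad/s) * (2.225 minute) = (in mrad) 6.12e+06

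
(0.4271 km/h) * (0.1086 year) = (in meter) 4.063e+05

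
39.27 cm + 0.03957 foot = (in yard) 0.4427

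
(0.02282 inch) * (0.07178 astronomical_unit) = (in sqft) 6.7e+07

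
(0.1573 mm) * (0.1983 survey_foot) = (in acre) 2.349e-09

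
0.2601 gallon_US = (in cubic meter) 0.0009846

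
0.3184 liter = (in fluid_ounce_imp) 11.21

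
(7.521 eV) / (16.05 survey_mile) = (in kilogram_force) 4.757e-24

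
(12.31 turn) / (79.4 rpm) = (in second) 9.302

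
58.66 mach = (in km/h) 7.191e+04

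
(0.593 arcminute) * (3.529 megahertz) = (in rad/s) 608.7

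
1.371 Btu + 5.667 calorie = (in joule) 1470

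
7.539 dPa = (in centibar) 0.0007539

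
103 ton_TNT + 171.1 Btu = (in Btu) 4.085e+08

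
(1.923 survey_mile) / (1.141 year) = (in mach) 2.526e-07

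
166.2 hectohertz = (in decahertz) 1662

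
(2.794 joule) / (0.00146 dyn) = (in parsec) 6.202e-09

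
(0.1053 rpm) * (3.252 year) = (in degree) 6.479e+07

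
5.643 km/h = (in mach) 0.004604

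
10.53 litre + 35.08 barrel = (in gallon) 1476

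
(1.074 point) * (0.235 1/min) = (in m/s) 1.484e-06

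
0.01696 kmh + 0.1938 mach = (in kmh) 237.6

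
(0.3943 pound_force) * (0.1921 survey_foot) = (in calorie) 0.02455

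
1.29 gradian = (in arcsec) 4180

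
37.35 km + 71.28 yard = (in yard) 4.092e+04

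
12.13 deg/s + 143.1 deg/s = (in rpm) 25.87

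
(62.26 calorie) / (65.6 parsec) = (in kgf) 1.312e-17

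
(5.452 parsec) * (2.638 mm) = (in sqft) 4.777e+15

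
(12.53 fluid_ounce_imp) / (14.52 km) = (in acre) 6.059e-12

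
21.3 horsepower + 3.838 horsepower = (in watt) 1.875e+04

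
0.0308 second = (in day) 3.565e-07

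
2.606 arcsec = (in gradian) 0.0008043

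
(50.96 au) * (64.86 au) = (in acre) 1.828e+22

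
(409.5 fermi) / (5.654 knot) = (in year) 4.464e-21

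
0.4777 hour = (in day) 0.0199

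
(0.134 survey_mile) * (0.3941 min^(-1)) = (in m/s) 1.416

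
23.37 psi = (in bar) 1.611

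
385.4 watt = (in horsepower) 0.5168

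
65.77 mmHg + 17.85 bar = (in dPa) 1.794e+07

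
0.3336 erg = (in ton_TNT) 7.973e-18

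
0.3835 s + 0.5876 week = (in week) 0.5876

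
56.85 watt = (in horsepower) 0.07624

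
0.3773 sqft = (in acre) 8.662e-06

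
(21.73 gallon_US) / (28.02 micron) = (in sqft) 3.16e+04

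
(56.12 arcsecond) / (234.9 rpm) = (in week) 1.829e-11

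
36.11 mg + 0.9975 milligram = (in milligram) 37.11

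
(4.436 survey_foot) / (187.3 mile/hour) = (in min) 0.0002691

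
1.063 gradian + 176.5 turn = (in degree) 6.354e+04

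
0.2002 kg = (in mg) 2.002e+05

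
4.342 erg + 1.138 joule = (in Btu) 0.001079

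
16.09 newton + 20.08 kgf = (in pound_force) 47.89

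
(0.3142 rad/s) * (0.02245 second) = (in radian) 0.007054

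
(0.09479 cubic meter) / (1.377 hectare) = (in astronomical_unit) 4.602e-17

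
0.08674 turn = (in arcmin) 1874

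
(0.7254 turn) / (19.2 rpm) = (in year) 7.188e-08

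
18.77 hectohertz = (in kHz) 1.877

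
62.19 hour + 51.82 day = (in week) 7.773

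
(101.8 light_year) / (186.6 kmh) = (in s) 1.858e+16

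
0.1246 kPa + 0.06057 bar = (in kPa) 6.182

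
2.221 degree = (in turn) 0.006169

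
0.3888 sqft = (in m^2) 0.03612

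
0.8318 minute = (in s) 49.91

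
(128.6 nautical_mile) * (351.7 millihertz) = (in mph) 1.874e+05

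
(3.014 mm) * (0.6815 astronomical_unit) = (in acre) 7.593e+04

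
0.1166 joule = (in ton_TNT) 2.787e-11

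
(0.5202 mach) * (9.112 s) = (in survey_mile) 1.003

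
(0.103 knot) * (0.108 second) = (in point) 16.22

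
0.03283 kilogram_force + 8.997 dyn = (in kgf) 0.03284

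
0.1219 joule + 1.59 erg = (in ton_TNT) 2.913e-11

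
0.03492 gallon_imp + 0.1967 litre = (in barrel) 0.002236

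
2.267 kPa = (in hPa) 22.67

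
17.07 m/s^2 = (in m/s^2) 17.07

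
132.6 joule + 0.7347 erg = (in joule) 132.6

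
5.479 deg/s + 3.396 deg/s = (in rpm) 1.479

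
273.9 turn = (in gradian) 1.096e+05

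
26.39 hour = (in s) 9.5e+04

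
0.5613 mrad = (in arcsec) 115.8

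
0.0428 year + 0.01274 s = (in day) 15.62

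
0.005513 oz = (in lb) 0.0003446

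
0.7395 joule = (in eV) 4.616e+18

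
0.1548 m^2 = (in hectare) 1.548e-05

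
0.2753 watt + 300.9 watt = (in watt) 301.2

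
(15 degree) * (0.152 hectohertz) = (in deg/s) 228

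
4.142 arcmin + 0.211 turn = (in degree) 76.03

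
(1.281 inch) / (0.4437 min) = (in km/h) 0.0044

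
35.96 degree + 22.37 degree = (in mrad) 1018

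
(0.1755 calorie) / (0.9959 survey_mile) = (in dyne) 45.81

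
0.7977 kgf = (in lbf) 1.759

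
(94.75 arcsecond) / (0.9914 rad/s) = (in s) 0.0004633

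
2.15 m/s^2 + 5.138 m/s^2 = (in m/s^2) 7.288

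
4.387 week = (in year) 0.08413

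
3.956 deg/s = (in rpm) 0.6593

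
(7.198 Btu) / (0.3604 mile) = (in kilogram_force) 1.335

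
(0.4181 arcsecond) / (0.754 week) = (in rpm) 4.245e-11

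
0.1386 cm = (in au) 9.265e-15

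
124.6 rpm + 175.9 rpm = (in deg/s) 1803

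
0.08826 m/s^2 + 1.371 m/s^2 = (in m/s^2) 1.459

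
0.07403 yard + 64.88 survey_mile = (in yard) 1.142e+05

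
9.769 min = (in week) 0.0009691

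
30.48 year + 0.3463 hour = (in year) 30.48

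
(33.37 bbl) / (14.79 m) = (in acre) 8.864e-05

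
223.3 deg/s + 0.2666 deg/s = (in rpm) 37.26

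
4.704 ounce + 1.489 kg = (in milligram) 1.622e+06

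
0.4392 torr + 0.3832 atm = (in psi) 5.64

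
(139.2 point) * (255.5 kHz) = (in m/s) 1.255e+04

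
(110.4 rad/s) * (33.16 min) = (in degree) 1.259e+07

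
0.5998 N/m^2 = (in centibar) 0.0005998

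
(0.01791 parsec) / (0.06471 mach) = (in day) 2.903e+08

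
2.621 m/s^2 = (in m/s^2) 2.621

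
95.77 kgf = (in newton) 939.2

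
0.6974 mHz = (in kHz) 6.974e-07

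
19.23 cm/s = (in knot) 0.3738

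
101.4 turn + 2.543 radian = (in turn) 101.8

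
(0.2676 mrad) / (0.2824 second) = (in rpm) 0.009049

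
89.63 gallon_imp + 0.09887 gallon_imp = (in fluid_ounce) 1.379e+04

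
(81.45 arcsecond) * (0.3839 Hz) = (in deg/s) 0.008686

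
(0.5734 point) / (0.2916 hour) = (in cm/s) 1.927e-05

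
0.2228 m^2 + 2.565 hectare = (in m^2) 2.565e+04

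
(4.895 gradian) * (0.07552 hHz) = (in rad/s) 0.5807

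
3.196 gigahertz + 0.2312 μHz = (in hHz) 3.196e+07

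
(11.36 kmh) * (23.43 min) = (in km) 4.436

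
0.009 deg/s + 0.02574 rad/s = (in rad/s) 0.0259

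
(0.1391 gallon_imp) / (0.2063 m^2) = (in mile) 1.905e-06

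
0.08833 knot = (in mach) 0.0001335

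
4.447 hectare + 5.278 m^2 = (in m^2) 4.448e+04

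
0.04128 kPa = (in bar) 0.0004128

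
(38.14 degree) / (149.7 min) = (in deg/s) 0.004246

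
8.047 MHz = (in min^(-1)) 4.828e+08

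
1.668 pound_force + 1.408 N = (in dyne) 8.828e+05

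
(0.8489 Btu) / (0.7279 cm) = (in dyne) 1.23e+10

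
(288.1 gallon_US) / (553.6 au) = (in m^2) 1.317e-14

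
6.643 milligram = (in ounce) 0.0002343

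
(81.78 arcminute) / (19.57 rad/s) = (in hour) 3.377e-07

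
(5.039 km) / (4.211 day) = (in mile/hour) 0.03098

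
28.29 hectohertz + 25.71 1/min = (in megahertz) 0.002829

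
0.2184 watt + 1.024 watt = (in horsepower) 0.001666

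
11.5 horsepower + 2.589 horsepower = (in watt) 1.051e+04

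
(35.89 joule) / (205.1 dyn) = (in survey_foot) 5.741e+04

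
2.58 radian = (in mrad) 2580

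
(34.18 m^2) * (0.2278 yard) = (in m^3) 7.12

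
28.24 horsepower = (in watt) 2.106e+04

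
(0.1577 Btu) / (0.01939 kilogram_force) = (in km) 0.875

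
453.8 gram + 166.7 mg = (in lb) 1.001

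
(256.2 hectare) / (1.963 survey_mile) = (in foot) 2661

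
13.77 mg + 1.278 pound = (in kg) 0.5797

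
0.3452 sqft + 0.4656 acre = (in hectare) 0.1884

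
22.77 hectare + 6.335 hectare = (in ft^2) 3.133e+06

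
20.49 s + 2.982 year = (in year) 2.982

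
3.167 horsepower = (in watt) 2362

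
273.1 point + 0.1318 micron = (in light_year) 1.018e-17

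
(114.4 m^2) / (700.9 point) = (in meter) 462.7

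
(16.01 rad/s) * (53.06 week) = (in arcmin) 1.766e+12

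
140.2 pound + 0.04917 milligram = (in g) 6.359e+04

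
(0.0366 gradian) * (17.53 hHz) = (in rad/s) 1.008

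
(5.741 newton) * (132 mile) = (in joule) 1.22e+06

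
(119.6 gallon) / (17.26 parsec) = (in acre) 2.101e-22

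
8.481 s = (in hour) 0.002356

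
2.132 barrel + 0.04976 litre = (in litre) 339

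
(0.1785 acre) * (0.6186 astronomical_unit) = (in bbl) 4.205e+14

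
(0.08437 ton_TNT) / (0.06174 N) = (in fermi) 5.718e+24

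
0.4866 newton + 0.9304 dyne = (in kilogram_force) 0.04962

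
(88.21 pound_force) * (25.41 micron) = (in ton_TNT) 2.383e-12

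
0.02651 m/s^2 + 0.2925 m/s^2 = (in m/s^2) 0.319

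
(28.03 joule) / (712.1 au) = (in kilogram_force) 2.683e-14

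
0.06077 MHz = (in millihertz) 6.077e+07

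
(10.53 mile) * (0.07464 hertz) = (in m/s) 1265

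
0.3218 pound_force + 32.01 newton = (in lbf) 7.518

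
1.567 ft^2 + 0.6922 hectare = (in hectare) 0.6922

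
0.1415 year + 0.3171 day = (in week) 7.424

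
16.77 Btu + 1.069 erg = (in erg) 1.769e+11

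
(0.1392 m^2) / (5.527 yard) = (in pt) 78.08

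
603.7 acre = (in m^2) 2.443e+06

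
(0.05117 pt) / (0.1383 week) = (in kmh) 7.769e-10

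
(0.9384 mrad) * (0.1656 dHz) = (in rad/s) 1.554e-05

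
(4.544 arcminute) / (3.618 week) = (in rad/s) 6.041e-10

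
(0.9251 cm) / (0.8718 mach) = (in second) 3.116e-05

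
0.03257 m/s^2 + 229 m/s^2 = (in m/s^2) 229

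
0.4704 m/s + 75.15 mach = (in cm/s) 2.559e+06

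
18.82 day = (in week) 2.689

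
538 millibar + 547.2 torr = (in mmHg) 950.7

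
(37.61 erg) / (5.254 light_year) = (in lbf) 1.701e-23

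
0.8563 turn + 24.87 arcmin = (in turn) 0.8575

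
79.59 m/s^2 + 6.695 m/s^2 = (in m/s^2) 86.28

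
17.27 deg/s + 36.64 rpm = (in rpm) 39.52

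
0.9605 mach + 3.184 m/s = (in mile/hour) 738.7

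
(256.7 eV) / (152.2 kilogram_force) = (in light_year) 2.913e-36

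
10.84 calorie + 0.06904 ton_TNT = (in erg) 2.889e+15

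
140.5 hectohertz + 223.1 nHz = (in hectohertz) 140.5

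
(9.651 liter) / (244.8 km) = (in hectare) 3.942e-12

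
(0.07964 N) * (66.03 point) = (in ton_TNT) 4.434e-13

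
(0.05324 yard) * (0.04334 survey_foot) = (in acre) 1.589e-07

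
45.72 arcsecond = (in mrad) 0.2217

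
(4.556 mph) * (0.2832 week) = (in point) 9.889e+08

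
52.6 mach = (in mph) 4.006e+04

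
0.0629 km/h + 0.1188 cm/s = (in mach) 5.48e-05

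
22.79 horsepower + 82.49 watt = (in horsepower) 22.9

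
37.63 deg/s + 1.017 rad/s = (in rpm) 15.98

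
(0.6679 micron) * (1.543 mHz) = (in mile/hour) 2.305e-09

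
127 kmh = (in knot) 68.57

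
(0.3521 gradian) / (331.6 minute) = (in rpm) 2.655e-06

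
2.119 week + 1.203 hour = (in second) 1.286e+06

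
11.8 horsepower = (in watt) 8799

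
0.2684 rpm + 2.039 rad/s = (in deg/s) 118.4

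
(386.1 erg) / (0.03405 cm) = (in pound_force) 0.02549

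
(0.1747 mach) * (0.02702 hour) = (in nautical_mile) 3.124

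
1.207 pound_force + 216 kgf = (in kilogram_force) 216.5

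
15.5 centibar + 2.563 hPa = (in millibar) 157.6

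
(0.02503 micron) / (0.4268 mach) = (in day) 1.993e-15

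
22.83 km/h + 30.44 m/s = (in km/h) 132.4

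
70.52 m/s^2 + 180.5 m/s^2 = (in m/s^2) 251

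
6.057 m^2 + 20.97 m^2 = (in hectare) 0.002703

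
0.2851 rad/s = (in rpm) 2.723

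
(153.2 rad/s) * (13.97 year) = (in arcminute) 2.32e+14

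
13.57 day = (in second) 1.172e+06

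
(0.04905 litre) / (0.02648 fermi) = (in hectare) 1.852e+08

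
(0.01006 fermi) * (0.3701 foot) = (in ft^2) 1.222e-17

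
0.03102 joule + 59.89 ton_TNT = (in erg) 2.506e+18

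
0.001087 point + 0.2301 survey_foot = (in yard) 0.0767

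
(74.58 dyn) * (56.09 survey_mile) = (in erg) 6.732e+08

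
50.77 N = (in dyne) 5.077e+06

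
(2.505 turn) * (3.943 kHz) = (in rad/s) 6.206e+04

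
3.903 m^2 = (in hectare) 0.0003903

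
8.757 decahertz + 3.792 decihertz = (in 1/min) 5277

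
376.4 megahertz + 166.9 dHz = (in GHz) 0.3764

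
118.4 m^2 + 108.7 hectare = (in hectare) 108.7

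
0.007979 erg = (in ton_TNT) 1.907e-19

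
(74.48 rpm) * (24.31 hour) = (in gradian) 4.345e+07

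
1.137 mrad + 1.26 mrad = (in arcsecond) 494.4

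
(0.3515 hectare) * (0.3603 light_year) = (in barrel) 7.536e+19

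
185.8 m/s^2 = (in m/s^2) 185.8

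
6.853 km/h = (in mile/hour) 4.258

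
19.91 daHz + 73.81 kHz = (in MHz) 0.07401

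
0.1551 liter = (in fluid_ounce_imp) 5.459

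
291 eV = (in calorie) 1.114e-17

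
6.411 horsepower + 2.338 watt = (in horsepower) 6.414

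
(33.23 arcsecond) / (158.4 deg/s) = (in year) 1.848e-12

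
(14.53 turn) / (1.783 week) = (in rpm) 0.0008085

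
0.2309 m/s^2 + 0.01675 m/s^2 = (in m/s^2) 0.2476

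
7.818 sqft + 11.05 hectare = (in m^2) 1.105e+05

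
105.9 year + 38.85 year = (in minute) 7.608e+07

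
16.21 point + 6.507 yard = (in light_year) 6.295e-16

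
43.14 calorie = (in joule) 180.5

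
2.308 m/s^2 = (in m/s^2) 2.308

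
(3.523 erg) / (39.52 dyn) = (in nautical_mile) 4.813e-07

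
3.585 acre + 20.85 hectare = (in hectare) 22.3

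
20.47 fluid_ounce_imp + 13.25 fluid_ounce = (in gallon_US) 0.2572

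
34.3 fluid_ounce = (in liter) 1.014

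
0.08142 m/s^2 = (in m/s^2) 0.08142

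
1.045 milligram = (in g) 0.001045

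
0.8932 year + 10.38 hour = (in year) 0.8944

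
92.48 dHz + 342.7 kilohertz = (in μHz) 3.427e+11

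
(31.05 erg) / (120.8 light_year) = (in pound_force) 6.108e-25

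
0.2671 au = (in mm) 3.996e+13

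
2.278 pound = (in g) 1033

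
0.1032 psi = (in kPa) 0.7115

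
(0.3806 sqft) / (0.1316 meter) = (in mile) 0.000167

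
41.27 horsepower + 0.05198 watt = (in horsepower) 41.27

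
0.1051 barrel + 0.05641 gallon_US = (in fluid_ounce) 572.2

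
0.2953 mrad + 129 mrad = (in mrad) 129.3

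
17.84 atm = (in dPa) 1.808e+07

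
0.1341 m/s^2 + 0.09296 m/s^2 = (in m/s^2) 0.2271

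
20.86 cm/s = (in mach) 0.0006126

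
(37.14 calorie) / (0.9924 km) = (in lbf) 0.0352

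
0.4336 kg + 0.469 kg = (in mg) 9.026e+05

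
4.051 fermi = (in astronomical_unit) 2.708e-26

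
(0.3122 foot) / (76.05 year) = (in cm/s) 3.968e-09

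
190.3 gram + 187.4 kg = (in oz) 6617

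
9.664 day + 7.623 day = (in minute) 2.489e+04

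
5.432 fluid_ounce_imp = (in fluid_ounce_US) 5.219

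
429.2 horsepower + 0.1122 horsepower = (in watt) 3.201e+05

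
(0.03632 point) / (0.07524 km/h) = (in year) 1.944e-11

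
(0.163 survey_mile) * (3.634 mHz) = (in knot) 1.853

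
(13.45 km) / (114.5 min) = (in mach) 0.00575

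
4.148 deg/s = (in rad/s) 0.0724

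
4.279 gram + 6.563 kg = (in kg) 6.567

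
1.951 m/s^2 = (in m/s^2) 1.951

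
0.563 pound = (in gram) 255.4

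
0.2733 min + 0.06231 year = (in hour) 545.8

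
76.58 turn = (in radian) 481.2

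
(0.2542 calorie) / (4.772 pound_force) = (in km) 5.01e-05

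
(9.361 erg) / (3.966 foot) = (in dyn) 0.07744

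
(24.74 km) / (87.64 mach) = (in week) 1.371e-06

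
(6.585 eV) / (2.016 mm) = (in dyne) 5.233e-11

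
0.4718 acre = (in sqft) 2.055e+04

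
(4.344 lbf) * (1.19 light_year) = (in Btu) 2.062e+14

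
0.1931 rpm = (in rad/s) 0.02022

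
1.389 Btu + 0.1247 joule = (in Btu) 1.389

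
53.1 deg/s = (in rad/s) 0.9268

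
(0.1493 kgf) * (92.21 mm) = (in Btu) 0.000128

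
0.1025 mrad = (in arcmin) 0.3524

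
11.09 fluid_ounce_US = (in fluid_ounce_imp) 11.54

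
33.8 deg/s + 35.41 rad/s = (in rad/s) 36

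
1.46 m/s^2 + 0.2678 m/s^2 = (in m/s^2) 1.728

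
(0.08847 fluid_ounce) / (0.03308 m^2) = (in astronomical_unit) 5.287e-16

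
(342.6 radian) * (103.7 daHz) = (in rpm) 3.393e+06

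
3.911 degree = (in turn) 0.01086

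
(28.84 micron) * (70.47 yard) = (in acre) 4.592e-07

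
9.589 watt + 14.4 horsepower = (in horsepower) 14.41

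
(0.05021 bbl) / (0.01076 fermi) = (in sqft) 7.986e+15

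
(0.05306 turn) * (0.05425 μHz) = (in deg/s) 1.036e-06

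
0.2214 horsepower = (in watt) 165.1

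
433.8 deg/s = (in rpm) 72.3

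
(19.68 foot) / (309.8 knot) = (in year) 1.193e-09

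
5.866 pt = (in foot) 0.006789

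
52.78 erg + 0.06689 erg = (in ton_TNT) 1.263e-15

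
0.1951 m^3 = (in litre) 195.1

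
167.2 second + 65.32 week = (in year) 1.253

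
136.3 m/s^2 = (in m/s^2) 136.3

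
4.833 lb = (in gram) 2192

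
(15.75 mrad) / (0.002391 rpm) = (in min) 1.048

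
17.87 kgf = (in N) 175.2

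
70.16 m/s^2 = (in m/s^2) 70.16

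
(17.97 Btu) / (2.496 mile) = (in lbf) 1.061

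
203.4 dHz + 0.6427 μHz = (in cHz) 2034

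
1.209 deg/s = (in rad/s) 0.0211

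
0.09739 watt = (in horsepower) 0.0001306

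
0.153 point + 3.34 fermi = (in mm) 0.05398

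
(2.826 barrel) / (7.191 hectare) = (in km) 6.248e-09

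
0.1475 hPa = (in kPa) 0.01475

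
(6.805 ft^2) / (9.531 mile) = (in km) 4.122e-08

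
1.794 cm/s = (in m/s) 0.01794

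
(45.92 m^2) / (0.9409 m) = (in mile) 0.03033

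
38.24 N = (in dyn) 3.824e+06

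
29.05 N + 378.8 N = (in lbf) 91.69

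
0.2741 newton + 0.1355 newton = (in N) 0.4096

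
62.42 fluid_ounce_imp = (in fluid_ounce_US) 59.97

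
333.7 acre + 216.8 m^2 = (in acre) 333.8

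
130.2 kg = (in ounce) 4593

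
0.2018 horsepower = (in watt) 150.5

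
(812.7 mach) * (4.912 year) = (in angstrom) 4.287e+23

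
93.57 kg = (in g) 9.357e+04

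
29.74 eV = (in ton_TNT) 1.139e-27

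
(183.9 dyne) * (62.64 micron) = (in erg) 1.152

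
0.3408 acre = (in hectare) 0.1379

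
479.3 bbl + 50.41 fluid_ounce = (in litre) 7.62e+04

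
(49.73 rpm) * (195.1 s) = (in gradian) 6.468e+04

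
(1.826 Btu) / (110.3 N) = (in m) 17.47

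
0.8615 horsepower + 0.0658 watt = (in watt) 642.5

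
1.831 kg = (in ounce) 64.59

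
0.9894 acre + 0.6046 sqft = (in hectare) 0.4004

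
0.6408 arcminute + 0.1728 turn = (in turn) 0.1728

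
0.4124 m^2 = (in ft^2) 4.439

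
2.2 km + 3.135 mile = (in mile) 4.502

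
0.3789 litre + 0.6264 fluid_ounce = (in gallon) 0.105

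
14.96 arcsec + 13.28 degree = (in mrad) 231.9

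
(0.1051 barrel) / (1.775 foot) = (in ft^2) 0.3324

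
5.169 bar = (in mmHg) 3877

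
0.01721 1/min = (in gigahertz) 2.868e-13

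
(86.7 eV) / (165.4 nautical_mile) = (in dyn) 4.535e-18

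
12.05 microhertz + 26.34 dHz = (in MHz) 2.634e-06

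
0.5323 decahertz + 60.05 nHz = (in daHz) 0.5323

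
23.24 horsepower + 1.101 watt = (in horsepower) 23.24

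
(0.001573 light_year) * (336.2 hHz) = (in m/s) 5.003e+17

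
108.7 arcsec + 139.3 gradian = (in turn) 0.3483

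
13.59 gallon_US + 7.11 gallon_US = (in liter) 78.36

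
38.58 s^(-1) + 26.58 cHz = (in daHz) 3.885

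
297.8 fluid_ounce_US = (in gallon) 2.327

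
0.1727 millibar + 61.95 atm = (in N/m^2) 6.277e+06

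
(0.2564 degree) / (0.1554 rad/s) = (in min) 0.0004799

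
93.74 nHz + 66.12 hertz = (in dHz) 661.2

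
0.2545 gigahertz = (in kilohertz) 2.545e+05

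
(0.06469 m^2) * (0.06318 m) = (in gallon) 1.08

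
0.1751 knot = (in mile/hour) 0.2015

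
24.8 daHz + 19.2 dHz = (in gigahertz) 2.499e-07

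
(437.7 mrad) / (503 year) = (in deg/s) 1.581e-09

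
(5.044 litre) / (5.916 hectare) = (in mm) 8.526e-05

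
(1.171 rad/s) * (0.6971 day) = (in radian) 7.053e+04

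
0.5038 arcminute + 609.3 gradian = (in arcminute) 3.29e+04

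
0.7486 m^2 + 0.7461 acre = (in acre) 0.7463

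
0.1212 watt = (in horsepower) 0.0001625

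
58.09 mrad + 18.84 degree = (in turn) 0.06158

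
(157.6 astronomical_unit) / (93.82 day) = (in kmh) 1.047e+07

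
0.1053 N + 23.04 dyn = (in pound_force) 0.02372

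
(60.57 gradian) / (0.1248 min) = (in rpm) 1.213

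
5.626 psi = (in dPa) 3.879e+05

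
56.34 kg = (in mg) 5.634e+07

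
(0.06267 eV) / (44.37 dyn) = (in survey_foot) 7.424e-17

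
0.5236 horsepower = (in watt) 390.4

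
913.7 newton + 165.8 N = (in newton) 1080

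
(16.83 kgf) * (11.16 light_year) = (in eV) 1.088e+38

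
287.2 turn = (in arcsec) 3.722e+08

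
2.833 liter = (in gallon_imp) 0.6232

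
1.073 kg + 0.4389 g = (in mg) 1.073e+06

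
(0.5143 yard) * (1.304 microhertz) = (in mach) 1.801e-09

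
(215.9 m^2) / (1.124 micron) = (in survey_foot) 6.302e+08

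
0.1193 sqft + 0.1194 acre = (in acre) 0.1194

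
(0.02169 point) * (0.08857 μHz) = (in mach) 1.99e-15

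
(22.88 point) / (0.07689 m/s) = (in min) 0.00175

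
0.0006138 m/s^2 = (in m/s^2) 0.0006138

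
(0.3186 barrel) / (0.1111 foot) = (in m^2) 1.496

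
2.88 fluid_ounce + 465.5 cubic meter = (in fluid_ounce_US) 1.574e+07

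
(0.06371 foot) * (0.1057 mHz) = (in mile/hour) 4.591e-06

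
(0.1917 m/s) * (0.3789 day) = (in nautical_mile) 3.389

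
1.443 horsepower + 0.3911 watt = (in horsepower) 1.444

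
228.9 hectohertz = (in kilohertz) 22.89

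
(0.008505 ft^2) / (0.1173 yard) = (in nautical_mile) 3.978e-06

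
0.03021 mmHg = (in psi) 0.0005842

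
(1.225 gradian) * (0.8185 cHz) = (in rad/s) 0.0001575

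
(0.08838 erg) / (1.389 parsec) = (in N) 2.062e-25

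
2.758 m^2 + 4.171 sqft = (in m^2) 3.145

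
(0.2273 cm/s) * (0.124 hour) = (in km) 0.001015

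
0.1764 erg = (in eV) 1.101e+11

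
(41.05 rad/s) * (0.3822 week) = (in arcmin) 3.262e+10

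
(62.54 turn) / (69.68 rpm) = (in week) 8.904e-05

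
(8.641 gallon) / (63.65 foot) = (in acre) 4.166e-07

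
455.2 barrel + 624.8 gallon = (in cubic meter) 74.74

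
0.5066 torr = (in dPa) 675.4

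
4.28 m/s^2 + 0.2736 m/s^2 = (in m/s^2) 4.554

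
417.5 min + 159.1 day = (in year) 0.4367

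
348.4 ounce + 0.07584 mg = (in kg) 9.877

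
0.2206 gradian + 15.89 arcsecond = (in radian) 0.003542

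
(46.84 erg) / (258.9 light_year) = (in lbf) 4.299e-25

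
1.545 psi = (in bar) 0.1065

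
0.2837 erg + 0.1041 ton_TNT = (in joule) 4.356e+08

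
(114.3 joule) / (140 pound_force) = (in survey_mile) 0.000114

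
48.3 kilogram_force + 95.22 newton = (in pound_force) 127.9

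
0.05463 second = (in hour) 1.517e-05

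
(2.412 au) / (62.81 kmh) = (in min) 3.447e+08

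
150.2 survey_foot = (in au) 3.06e-10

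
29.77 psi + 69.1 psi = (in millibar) 6817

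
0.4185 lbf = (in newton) 1.862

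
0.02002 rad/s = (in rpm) 0.1912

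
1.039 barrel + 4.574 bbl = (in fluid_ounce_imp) 3.141e+04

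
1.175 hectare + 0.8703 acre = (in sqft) 1.644e+05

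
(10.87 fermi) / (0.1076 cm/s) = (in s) 1.01e-11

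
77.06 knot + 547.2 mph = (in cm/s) 2.843e+04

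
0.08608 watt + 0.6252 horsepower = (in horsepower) 0.6253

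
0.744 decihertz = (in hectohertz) 0.000744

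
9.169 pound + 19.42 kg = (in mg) 2.358e+07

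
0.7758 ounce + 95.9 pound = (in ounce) 1535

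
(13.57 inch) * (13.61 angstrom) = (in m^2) 4.691e-10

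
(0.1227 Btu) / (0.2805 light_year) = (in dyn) 4.878e-09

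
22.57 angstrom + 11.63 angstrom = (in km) 3.42e-12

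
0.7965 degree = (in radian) 0.0139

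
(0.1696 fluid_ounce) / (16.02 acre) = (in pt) 2.193e-07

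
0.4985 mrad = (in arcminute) 1.714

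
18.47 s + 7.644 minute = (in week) 0.0007889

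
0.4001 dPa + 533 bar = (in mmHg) 3.998e+05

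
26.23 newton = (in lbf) 5.897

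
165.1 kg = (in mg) 1.651e+08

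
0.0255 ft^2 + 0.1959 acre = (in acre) 0.1959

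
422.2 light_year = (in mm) 3.994e+21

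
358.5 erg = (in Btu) 3.398e-08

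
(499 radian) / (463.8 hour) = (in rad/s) 0.0002989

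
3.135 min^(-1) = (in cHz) 5.225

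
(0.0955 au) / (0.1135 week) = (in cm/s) 2.081e+07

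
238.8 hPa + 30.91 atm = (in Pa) 3.156e+06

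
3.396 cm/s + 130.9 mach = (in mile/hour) 9.97e+04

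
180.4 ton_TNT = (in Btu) 7.154e+08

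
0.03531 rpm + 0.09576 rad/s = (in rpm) 0.9498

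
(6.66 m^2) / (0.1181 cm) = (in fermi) 5.639e+18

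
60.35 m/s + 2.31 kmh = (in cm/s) 6099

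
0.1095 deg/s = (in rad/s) 0.001911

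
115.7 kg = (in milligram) 1.157e+08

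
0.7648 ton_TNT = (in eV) 1.997e+28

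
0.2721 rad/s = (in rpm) 2.598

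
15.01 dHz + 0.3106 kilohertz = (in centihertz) 3.121e+04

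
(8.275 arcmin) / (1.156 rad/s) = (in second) 0.002082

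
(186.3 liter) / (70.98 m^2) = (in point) 7.44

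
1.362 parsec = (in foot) 1.379e+17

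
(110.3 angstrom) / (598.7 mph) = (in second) 4.121e-11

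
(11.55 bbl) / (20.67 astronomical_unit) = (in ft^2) 6.392e-12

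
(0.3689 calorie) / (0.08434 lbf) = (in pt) 1.166e+04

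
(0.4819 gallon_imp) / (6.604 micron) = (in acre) 0.08197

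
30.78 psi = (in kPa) 212.2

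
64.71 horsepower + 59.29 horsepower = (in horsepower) 124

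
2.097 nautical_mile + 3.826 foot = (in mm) 3.885e+06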